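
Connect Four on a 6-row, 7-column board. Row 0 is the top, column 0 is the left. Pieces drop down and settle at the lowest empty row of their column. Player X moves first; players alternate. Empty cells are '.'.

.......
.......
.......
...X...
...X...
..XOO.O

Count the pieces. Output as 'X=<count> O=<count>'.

X=3 O=3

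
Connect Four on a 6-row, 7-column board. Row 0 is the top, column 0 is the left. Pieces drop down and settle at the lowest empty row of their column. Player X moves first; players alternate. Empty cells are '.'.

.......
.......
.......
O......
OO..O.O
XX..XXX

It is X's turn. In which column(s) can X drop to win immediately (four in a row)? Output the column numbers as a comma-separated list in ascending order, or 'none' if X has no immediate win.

col 0: drop X → no win
col 1: drop X → no win
col 2: drop X → no win
col 3: drop X → WIN!
col 4: drop X → no win
col 5: drop X → no win
col 6: drop X → no win

Answer: 3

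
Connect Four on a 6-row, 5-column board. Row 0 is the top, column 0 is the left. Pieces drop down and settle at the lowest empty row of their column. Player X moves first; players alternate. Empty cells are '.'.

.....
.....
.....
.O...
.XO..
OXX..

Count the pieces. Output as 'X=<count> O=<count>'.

X=3 O=3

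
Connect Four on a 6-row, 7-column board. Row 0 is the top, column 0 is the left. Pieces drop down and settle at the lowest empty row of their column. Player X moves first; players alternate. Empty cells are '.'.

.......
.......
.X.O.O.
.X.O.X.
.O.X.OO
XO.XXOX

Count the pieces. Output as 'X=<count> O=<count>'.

X=8 O=8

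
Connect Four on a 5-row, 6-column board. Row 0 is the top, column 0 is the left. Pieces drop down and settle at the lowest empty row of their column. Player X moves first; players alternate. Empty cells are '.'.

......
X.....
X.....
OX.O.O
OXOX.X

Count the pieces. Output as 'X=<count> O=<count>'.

X=6 O=5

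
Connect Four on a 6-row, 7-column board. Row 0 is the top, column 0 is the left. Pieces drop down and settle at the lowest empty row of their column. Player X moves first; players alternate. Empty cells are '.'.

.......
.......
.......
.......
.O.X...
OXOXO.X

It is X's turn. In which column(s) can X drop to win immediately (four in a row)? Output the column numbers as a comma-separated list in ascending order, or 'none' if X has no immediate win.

Answer: none

Derivation:
col 0: drop X → no win
col 1: drop X → no win
col 2: drop X → no win
col 3: drop X → no win
col 4: drop X → no win
col 5: drop X → no win
col 6: drop X → no win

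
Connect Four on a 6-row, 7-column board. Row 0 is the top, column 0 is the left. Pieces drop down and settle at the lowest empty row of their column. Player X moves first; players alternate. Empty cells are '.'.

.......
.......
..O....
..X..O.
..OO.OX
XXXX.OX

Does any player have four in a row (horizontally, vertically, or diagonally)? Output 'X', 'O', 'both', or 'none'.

X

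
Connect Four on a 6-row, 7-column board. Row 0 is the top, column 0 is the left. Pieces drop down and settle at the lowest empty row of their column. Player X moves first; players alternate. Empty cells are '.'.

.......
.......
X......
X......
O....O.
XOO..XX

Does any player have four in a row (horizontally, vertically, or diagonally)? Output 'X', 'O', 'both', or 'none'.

none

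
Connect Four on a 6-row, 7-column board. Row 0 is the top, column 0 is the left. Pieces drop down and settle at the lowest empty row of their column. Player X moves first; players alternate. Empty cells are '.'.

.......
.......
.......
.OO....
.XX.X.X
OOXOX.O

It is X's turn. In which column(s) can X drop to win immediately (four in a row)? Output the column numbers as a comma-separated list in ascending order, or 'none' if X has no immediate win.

col 0: drop X → no win
col 1: drop X → no win
col 2: drop X → no win
col 3: drop X → WIN!
col 4: drop X → no win
col 5: drop X → no win
col 6: drop X → no win

Answer: 3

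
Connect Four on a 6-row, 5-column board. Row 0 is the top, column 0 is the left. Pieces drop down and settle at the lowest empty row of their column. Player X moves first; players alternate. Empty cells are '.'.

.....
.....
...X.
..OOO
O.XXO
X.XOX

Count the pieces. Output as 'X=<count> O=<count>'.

X=6 O=6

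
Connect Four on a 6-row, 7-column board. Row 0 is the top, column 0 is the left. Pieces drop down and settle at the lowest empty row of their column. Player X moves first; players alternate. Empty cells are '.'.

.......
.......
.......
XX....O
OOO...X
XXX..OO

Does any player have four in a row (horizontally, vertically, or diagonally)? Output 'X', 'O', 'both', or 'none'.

none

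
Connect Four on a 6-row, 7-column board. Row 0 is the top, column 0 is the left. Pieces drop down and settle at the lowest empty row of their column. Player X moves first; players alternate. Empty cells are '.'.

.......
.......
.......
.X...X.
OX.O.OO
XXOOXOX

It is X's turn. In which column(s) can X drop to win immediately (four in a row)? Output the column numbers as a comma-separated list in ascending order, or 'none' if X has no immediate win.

Answer: 1

Derivation:
col 0: drop X → no win
col 1: drop X → WIN!
col 2: drop X → no win
col 3: drop X → no win
col 4: drop X → no win
col 5: drop X → no win
col 6: drop X → no win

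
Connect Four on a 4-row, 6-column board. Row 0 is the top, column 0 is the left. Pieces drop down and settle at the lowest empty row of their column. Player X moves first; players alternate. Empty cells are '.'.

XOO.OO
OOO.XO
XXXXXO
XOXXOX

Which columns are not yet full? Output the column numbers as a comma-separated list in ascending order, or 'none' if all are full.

col 0: top cell = 'X' → FULL
col 1: top cell = 'O' → FULL
col 2: top cell = 'O' → FULL
col 3: top cell = '.' → open
col 4: top cell = 'O' → FULL
col 5: top cell = 'O' → FULL

Answer: 3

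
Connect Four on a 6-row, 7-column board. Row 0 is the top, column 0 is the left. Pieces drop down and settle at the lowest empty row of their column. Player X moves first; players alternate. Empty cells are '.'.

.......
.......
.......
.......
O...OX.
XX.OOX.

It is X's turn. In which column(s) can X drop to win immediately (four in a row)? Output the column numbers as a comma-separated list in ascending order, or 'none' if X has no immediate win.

Answer: none

Derivation:
col 0: drop X → no win
col 1: drop X → no win
col 2: drop X → no win
col 3: drop X → no win
col 4: drop X → no win
col 5: drop X → no win
col 6: drop X → no win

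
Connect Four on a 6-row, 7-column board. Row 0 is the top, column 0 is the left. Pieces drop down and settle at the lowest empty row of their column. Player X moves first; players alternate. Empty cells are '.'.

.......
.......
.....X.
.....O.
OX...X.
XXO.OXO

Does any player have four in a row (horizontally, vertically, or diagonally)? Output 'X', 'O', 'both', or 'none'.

none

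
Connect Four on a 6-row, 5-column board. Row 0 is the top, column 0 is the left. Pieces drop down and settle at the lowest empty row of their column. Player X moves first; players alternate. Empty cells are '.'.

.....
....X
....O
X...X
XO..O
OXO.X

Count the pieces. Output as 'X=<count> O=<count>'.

X=6 O=5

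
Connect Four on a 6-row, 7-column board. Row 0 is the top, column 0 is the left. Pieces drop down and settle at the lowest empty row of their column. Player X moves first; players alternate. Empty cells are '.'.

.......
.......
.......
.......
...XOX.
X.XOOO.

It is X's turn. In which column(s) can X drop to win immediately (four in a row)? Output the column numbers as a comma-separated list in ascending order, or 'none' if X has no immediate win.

Answer: none

Derivation:
col 0: drop X → no win
col 1: drop X → no win
col 2: drop X → no win
col 3: drop X → no win
col 4: drop X → no win
col 5: drop X → no win
col 6: drop X → no win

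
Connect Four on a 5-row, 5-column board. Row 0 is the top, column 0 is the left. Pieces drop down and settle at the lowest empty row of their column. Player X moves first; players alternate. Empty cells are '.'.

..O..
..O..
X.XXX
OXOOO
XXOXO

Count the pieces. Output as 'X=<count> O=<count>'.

X=8 O=8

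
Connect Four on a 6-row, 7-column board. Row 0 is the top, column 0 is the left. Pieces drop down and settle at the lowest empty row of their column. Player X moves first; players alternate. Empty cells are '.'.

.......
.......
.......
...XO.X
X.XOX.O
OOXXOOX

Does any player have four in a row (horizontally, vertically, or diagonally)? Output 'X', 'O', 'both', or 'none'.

none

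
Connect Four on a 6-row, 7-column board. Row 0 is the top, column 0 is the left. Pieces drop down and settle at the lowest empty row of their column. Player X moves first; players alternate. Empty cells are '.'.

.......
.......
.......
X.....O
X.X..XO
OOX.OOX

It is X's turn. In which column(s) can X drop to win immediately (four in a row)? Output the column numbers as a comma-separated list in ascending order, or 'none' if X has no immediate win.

Answer: none

Derivation:
col 0: drop X → no win
col 1: drop X → no win
col 2: drop X → no win
col 3: drop X → no win
col 4: drop X → no win
col 5: drop X → no win
col 6: drop X → no win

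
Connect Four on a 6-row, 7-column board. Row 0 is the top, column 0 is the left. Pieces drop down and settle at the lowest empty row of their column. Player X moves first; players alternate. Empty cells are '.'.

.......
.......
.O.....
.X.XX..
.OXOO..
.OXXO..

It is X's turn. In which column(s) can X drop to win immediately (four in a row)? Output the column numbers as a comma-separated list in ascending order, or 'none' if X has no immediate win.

Answer: 2

Derivation:
col 0: drop X → no win
col 1: drop X → no win
col 2: drop X → WIN!
col 3: drop X → no win
col 4: drop X → no win
col 5: drop X → no win
col 6: drop X → no win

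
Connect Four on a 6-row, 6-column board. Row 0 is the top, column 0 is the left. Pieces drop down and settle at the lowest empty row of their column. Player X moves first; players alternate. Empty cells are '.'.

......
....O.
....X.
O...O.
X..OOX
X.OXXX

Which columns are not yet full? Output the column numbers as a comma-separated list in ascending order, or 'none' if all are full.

Answer: 0,1,2,3,4,5

Derivation:
col 0: top cell = '.' → open
col 1: top cell = '.' → open
col 2: top cell = '.' → open
col 3: top cell = '.' → open
col 4: top cell = '.' → open
col 5: top cell = '.' → open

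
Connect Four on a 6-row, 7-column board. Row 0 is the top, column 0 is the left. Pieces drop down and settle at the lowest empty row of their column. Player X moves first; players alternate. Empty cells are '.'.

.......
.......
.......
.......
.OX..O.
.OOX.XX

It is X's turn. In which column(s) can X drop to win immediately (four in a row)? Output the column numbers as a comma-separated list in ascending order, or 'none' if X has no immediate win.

Answer: 4

Derivation:
col 0: drop X → no win
col 1: drop X → no win
col 2: drop X → no win
col 3: drop X → no win
col 4: drop X → WIN!
col 5: drop X → no win
col 6: drop X → no win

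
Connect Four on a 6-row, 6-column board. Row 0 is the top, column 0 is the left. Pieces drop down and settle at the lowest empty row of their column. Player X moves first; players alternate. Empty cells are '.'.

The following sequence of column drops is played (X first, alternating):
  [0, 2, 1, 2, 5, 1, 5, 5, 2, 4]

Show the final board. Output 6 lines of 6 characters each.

Move 1: X drops in col 0, lands at row 5
Move 2: O drops in col 2, lands at row 5
Move 3: X drops in col 1, lands at row 5
Move 4: O drops in col 2, lands at row 4
Move 5: X drops in col 5, lands at row 5
Move 6: O drops in col 1, lands at row 4
Move 7: X drops in col 5, lands at row 4
Move 8: O drops in col 5, lands at row 3
Move 9: X drops in col 2, lands at row 3
Move 10: O drops in col 4, lands at row 5

Answer: ......
......
......
..X..O
.OO..X
XXO.OX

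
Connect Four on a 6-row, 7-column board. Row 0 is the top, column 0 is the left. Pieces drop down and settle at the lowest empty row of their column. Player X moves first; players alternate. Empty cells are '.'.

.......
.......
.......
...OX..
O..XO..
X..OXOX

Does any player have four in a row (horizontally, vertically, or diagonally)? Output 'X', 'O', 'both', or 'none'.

none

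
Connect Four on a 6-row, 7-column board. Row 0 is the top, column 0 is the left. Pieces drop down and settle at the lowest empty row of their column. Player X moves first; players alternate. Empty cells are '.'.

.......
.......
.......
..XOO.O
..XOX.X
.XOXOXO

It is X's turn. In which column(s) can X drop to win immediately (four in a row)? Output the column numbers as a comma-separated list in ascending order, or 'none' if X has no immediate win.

col 0: drop X → no win
col 1: drop X → no win
col 2: drop X → no win
col 3: drop X → no win
col 4: drop X → no win
col 5: drop X → no win
col 6: drop X → no win

Answer: none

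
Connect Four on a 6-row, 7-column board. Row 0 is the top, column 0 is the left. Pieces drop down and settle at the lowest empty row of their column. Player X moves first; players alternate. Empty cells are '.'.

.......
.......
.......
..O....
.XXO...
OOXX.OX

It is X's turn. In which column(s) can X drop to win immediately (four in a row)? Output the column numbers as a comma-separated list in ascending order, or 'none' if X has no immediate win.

col 0: drop X → no win
col 1: drop X → no win
col 2: drop X → no win
col 3: drop X → no win
col 4: drop X → no win
col 5: drop X → no win
col 6: drop X → no win

Answer: none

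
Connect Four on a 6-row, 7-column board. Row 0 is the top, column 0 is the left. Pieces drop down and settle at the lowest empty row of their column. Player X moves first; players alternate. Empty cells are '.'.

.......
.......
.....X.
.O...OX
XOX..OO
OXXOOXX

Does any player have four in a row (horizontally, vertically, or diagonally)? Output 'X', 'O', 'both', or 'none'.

none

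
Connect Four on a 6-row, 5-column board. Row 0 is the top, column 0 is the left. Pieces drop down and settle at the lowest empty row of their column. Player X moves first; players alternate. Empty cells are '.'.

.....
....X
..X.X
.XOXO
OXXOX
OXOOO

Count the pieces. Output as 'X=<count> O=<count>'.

X=9 O=8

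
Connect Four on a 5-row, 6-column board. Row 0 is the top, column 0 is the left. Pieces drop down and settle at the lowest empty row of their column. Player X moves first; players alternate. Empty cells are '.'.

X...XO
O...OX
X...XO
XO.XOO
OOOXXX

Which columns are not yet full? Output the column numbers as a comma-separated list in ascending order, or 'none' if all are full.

Answer: 1,2,3

Derivation:
col 0: top cell = 'X' → FULL
col 1: top cell = '.' → open
col 2: top cell = '.' → open
col 3: top cell = '.' → open
col 4: top cell = 'X' → FULL
col 5: top cell = 'O' → FULL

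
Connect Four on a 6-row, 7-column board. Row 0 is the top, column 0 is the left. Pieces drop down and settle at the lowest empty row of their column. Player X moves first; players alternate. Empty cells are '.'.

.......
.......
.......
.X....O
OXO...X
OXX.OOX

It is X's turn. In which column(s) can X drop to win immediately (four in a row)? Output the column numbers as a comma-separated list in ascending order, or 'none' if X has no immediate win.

Answer: 1

Derivation:
col 0: drop X → no win
col 1: drop X → WIN!
col 2: drop X → no win
col 3: drop X → no win
col 4: drop X → no win
col 5: drop X → no win
col 6: drop X → no win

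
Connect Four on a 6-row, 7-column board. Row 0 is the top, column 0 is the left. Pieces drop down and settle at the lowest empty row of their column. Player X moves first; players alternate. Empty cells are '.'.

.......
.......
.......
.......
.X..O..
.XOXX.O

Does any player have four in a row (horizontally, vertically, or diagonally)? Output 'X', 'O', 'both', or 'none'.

none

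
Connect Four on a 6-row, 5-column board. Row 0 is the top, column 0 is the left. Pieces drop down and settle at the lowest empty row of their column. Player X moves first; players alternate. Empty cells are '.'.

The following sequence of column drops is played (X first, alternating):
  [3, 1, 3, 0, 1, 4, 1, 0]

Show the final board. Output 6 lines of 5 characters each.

Answer: .....
.....
.....
.X...
OX.X.
OO.XO

Derivation:
Move 1: X drops in col 3, lands at row 5
Move 2: O drops in col 1, lands at row 5
Move 3: X drops in col 3, lands at row 4
Move 4: O drops in col 0, lands at row 5
Move 5: X drops in col 1, lands at row 4
Move 6: O drops in col 4, lands at row 5
Move 7: X drops in col 1, lands at row 3
Move 8: O drops in col 0, lands at row 4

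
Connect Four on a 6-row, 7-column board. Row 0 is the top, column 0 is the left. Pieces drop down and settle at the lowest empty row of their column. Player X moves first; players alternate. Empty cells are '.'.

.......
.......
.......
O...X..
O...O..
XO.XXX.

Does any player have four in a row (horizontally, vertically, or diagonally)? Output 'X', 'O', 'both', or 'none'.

none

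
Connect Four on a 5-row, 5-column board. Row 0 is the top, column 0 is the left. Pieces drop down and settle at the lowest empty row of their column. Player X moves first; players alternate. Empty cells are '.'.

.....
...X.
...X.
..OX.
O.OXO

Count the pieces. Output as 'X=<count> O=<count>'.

X=4 O=4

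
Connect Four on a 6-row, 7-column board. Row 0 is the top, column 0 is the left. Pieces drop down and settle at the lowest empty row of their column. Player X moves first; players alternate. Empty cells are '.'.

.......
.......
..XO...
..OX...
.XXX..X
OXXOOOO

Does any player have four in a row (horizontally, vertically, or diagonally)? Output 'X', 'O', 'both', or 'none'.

O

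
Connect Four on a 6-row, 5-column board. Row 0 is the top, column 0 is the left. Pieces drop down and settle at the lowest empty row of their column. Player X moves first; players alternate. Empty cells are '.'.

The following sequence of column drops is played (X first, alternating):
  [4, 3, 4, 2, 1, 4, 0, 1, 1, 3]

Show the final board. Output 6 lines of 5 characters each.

Move 1: X drops in col 4, lands at row 5
Move 2: O drops in col 3, lands at row 5
Move 3: X drops in col 4, lands at row 4
Move 4: O drops in col 2, lands at row 5
Move 5: X drops in col 1, lands at row 5
Move 6: O drops in col 4, lands at row 3
Move 7: X drops in col 0, lands at row 5
Move 8: O drops in col 1, lands at row 4
Move 9: X drops in col 1, lands at row 3
Move 10: O drops in col 3, lands at row 4

Answer: .....
.....
.....
.X..O
.O.OX
XXOOX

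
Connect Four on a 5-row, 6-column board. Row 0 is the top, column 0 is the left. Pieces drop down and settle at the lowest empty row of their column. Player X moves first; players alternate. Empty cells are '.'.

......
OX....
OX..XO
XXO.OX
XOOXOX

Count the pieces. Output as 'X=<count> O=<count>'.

X=9 O=8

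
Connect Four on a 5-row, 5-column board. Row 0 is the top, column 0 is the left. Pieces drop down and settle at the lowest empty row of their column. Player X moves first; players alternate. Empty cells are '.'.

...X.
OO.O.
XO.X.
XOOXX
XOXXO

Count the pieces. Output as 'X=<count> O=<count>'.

X=9 O=8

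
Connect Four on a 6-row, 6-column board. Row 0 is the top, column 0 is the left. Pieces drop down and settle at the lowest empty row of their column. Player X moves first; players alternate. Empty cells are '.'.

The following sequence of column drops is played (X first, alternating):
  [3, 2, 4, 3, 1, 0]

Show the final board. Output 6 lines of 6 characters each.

Move 1: X drops in col 3, lands at row 5
Move 2: O drops in col 2, lands at row 5
Move 3: X drops in col 4, lands at row 5
Move 4: O drops in col 3, lands at row 4
Move 5: X drops in col 1, lands at row 5
Move 6: O drops in col 0, lands at row 5

Answer: ......
......
......
......
...O..
OXOXX.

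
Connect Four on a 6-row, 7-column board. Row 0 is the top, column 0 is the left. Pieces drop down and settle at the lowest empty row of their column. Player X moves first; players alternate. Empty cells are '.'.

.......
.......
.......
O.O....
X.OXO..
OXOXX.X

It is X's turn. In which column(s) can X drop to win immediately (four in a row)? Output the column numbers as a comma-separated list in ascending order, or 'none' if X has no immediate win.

col 0: drop X → no win
col 1: drop X → no win
col 2: drop X → no win
col 3: drop X → no win
col 4: drop X → no win
col 5: drop X → WIN!
col 6: drop X → no win

Answer: 5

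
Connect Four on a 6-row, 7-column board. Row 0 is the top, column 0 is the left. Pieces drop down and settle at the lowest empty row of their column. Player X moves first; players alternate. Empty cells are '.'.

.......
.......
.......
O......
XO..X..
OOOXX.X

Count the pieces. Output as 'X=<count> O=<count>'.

X=5 O=5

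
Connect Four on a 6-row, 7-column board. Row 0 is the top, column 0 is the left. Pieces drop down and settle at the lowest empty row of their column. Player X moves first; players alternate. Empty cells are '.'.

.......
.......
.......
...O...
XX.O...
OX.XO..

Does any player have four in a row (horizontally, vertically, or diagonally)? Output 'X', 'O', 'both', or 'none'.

none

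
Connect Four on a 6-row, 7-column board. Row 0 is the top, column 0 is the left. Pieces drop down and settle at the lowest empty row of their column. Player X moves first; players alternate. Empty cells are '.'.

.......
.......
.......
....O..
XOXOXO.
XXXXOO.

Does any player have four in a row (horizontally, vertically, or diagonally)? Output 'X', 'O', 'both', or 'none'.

X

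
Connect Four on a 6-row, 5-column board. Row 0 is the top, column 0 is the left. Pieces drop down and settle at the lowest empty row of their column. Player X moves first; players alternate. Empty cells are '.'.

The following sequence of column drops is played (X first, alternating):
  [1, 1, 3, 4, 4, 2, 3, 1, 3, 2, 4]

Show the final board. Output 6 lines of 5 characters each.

Answer: .....
.....
.....
.O.XX
.OOXX
.XOXO

Derivation:
Move 1: X drops in col 1, lands at row 5
Move 2: O drops in col 1, lands at row 4
Move 3: X drops in col 3, lands at row 5
Move 4: O drops in col 4, lands at row 5
Move 5: X drops in col 4, lands at row 4
Move 6: O drops in col 2, lands at row 5
Move 7: X drops in col 3, lands at row 4
Move 8: O drops in col 1, lands at row 3
Move 9: X drops in col 3, lands at row 3
Move 10: O drops in col 2, lands at row 4
Move 11: X drops in col 4, lands at row 3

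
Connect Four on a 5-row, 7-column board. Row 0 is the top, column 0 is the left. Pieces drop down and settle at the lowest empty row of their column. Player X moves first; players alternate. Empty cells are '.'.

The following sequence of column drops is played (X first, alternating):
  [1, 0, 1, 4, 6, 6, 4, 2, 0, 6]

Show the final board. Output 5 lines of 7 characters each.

Answer: .......
.......
......O
XX..X.O
OXO.O.X

Derivation:
Move 1: X drops in col 1, lands at row 4
Move 2: O drops in col 0, lands at row 4
Move 3: X drops in col 1, lands at row 3
Move 4: O drops in col 4, lands at row 4
Move 5: X drops in col 6, lands at row 4
Move 6: O drops in col 6, lands at row 3
Move 7: X drops in col 4, lands at row 3
Move 8: O drops in col 2, lands at row 4
Move 9: X drops in col 0, lands at row 3
Move 10: O drops in col 6, lands at row 2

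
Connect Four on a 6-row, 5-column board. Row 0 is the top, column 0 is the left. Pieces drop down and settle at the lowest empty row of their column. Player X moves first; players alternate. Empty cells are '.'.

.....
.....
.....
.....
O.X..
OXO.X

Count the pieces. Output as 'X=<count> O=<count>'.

X=3 O=3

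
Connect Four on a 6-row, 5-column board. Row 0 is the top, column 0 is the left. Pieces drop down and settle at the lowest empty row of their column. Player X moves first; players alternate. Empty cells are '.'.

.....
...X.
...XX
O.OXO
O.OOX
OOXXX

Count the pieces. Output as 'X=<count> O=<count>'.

X=8 O=8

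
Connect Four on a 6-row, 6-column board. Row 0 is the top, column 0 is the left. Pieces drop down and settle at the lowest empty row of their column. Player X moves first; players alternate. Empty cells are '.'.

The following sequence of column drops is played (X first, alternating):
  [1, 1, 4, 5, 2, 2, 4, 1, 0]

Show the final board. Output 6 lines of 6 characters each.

Move 1: X drops in col 1, lands at row 5
Move 2: O drops in col 1, lands at row 4
Move 3: X drops in col 4, lands at row 5
Move 4: O drops in col 5, lands at row 5
Move 5: X drops in col 2, lands at row 5
Move 6: O drops in col 2, lands at row 4
Move 7: X drops in col 4, lands at row 4
Move 8: O drops in col 1, lands at row 3
Move 9: X drops in col 0, lands at row 5

Answer: ......
......
......
.O....
.OO.X.
XXX.XO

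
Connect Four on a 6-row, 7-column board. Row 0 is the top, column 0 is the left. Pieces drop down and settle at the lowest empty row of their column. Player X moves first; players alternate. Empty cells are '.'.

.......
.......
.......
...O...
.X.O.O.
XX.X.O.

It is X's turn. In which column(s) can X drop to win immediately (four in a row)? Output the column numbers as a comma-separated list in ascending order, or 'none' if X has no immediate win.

Answer: 2

Derivation:
col 0: drop X → no win
col 1: drop X → no win
col 2: drop X → WIN!
col 3: drop X → no win
col 4: drop X → no win
col 5: drop X → no win
col 6: drop X → no win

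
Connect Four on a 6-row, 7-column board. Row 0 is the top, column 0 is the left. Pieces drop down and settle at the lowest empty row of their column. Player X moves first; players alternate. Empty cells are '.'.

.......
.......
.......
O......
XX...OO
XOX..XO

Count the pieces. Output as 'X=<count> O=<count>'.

X=5 O=5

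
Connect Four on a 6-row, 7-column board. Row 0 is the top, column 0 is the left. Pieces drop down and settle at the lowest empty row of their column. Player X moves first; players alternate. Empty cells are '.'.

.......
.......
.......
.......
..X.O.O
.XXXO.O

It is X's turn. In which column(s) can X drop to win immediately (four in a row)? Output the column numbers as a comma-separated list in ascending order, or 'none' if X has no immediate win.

Answer: 0

Derivation:
col 0: drop X → WIN!
col 1: drop X → no win
col 2: drop X → no win
col 3: drop X → no win
col 4: drop X → no win
col 5: drop X → no win
col 6: drop X → no win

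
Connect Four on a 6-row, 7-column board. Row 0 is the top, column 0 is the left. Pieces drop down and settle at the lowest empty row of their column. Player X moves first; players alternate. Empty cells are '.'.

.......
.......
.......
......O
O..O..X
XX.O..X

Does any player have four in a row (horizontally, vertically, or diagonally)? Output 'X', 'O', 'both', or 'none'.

none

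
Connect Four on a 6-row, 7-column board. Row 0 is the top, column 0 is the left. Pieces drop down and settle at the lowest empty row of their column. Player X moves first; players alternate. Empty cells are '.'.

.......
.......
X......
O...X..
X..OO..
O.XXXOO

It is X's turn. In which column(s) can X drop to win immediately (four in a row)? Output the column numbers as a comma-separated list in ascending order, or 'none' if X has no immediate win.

Answer: 1

Derivation:
col 0: drop X → no win
col 1: drop X → WIN!
col 2: drop X → no win
col 3: drop X → no win
col 4: drop X → no win
col 5: drop X → no win
col 6: drop X → no win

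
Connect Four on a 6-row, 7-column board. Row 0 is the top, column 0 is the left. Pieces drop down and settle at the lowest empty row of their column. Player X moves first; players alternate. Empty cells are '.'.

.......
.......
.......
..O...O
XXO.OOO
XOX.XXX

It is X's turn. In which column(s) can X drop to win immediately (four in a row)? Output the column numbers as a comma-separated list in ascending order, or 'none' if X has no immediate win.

Answer: 3

Derivation:
col 0: drop X → no win
col 1: drop X → no win
col 2: drop X → no win
col 3: drop X → WIN!
col 4: drop X → no win
col 5: drop X → no win
col 6: drop X → no win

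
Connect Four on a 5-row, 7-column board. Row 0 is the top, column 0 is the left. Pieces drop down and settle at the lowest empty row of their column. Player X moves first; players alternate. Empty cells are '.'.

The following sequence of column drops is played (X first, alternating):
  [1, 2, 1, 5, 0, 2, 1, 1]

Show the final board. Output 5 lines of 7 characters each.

Answer: .......
.O.....
.X.....
.XO....
XXO..O.

Derivation:
Move 1: X drops in col 1, lands at row 4
Move 2: O drops in col 2, lands at row 4
Move 3: X drops in col 1, lands at row 3
Move 4: O drops in col 5, lands at row 4
Move 5: X drops in col 0, lands at row 4
Move 6: O drops in col 2, lands at row 3
Move 7: X drops in col 1, lands at row 2
Move 8: O drops in col 1, lands at row 1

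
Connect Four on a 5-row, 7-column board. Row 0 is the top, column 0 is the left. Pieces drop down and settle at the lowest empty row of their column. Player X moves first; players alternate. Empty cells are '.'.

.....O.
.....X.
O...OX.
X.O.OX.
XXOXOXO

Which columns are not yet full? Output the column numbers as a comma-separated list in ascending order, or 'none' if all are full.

col 0: top cell = '.' → open
col 1: top cell = '.' → open
col 2: top cell = '.' → open
col 3: top cell = '.' → open
col 4: top cell = '.' → open
col 5: top cell = 'O' → FULL
col 6: top cell = '.' → open

Answer: 0,1,2,3,4,6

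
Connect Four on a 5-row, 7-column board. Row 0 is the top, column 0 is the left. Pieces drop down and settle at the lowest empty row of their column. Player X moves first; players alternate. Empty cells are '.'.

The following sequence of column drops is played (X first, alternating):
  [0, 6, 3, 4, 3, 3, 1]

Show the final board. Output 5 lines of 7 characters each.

Move 1: X drops in col 0, lands at row 4
Move 2: O drops in col 6, lands at row 4
Move 3: X drops in col 3, lands at row 4
Move 4: O drops in col 4, lands at row 4
Move 5: X drops in col 3, lands at row 3
Move 6: O drops in col 3, lands at row 2
Move 7: X drops in col 1, lands at row 4

Answer: .......
.......
...O...
...X...
XX.XO.O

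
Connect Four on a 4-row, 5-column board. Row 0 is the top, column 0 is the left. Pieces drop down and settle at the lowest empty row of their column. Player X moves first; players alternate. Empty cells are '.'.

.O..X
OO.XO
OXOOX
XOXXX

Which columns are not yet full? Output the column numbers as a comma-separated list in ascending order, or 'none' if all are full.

col 0: top cell = '.' → open
col 1: top cell = 'O' → FULL
col 2: top cell = '.' → open
col 3: top cell = '.' → open
col 4: top cell = 'X' → FULL

Answer: 0,2,3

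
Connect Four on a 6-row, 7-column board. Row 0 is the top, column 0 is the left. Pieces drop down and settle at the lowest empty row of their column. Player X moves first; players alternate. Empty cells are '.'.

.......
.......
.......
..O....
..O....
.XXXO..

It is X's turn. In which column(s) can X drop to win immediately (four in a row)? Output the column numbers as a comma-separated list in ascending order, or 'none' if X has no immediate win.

col 0: drop X → WIN!
col 1: drop X → no win
col 2: drop X → no win
col 3: drop X → no win
col 4: drop X → no win
col 5: drop X → no win
col 6: drop X → no win

Answer: 0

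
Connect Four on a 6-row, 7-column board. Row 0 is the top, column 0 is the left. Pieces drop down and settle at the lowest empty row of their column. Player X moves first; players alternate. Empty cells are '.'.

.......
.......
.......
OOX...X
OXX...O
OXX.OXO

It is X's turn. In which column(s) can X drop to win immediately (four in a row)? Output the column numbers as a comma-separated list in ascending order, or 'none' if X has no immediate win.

col 0: drop X → no win
col 1: drop X → no win
col 2: drop X → WIN!
col 3: drop X → no win
col 4: drop X → no win
col 5: drop X → no win
col 6: drop X → no win

Answer: 2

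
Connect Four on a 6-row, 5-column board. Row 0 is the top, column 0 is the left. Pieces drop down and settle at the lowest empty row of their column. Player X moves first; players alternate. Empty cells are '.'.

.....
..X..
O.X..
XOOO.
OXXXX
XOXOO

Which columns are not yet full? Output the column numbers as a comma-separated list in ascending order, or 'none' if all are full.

col 0: top cell = '.' → open
col 1: top cell = '.' → open
col 2: top cell = '.' → open
col 3: top cell = '.' → open
col 4: top cell = '.' → open

Answer: 0,1,2,3,4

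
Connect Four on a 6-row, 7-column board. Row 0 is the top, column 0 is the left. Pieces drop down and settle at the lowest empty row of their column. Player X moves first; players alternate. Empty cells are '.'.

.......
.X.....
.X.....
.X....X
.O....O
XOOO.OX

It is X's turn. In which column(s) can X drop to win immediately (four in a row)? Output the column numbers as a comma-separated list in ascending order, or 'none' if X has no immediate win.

col 0: drop X → no win
col 1: drop X → WIN!
col 2: drop X → no win
col 3: drop X → no win
col 4: drop X → no win
col 5: drop X → no win
col 6: drop X → no win

Answer: 1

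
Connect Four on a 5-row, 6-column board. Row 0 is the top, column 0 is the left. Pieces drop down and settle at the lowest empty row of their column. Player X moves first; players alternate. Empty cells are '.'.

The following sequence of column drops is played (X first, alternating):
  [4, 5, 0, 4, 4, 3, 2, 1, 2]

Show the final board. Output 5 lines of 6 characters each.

Move 1: X drops in col 4, lands at row 4
Move 2: O drops in col 5, lands at row 4
Move 3: X drops in col 0, lands at row 4
Move 4: O drops in col 4, lands at row 3
Move 5: X drops in col 4, lands at row 2
Move 6: O drops in col 3, lands at row 4
Move 7: X drops in col 2, lands at row 4
Move 8: O drops in col 1, lands at row 4
Move 9: X drops in col 2, lands at row 3

Answer: ......
......
....X.
..X.O.
XOXOXO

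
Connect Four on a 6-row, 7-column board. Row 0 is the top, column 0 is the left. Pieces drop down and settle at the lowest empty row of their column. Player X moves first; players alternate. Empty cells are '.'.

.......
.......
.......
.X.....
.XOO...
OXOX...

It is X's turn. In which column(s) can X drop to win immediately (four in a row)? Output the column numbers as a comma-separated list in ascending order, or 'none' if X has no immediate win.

col 0: drop X → no win
col 1: drop X → WIN!
col 2: drop X → no win
col 3: drop X → no win
col 4: drop X → no win
col 5: drop X → no win
col 6: drop X → no win

Answer: 1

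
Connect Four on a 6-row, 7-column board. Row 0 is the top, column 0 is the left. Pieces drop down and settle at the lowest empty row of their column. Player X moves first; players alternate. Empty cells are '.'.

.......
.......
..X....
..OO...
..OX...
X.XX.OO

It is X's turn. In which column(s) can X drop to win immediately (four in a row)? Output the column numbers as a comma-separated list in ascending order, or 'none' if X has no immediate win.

Answer: 1

Derivation:
col 0: drop X → no win
col 1: drop X → WIN!
col 2: drop X → no win
col 3: drop X → no win
col 4: drop X → no win
col 5: drop X → no win
col 6: drop X → no win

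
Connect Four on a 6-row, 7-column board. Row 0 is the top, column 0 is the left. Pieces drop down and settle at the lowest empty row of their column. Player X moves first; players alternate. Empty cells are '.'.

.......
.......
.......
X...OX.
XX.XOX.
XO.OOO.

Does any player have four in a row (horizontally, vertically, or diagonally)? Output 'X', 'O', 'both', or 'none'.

none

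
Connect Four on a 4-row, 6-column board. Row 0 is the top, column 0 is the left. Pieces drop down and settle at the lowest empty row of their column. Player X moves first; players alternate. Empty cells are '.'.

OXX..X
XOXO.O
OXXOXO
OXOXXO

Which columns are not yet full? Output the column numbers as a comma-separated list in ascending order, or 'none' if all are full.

col 0: top cell = 'O' → FULL
col 1: top cell = 'X' → FULL
col 2: top cell = 'X' → FULL
col 3: top cell = '.' → open
col 4: top cell = '.' → open
col 5: top cell = 'X' → FULL

Answer: 3,4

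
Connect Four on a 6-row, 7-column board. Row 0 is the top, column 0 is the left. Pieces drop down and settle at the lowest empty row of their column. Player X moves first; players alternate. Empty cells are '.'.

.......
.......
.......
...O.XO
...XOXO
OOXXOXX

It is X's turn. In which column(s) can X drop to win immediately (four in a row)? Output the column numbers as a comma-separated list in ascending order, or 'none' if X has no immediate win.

col 0: drop X → no win
col 1: drop X → no win
col 2: drop X → no win
col 3: drop X → no win
col 4: drop X → no win
col 5: drop X → WIN!
col 6: drop X → no win

Answer: 5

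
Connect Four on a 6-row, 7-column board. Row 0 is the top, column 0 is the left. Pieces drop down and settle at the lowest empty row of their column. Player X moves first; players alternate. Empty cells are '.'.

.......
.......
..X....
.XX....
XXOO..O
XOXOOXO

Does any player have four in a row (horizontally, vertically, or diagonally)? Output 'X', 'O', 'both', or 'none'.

none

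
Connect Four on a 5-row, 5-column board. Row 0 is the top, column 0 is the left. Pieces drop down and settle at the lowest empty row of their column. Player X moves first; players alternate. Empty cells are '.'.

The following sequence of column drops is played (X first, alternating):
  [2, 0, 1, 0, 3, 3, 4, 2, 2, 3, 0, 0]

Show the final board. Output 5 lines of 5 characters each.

Move 1: X drops in col 2, lands at row 4
Move 2: O drops in col 0, lands at row 4
Move 3: X drops in col 1, lands at row 4
Move 4: O drops in col 0, lands at row 3
Move 5: X drops in col 3, lands at row 4
Move 6: O drops in col 3, lands at row 3
Move 7: X drops in col 4, lands at row 4
Move 8: O drops in col 2, lands at row 3
Move 9: X drops in col 2, lands at row 2
Move 10: O drops in col 3, lands at row 2
Move 11: X drops in col 0, lands at row 2
Move 12: O drops in col 0, lands at row 1

Answer: .....
O....
X.XO.
O.OO.
OXXXX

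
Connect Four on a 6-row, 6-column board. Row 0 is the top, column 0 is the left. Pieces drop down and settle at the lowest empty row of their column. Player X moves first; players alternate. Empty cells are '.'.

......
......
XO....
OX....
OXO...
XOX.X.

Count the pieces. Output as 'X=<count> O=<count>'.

X=6 O=5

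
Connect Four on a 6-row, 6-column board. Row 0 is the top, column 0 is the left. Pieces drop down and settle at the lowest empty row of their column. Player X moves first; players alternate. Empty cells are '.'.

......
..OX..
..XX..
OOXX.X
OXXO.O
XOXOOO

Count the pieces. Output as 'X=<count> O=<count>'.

X=10 O=10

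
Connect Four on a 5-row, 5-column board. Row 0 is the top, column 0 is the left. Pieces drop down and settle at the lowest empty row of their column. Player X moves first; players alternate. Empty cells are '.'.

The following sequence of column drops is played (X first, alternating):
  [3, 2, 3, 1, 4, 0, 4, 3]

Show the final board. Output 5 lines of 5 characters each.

Move 1: X drops in col 3, lands at row 4
Move 2: O drops in col 2, lands at row 4
Move 3: X drops in col 3, lands at row 3
Move 4: O drops in col 1, lands at row 4
Move 5: X drops in col 4, lands at row 4
Move 6: O drops in col 0, lands at row 4
Move 7: X drops in col 4, lands at row 3
Move 8: O drops in col 3, lands at row 2

Answer: .....
.....
...O.
...XX
OOOXX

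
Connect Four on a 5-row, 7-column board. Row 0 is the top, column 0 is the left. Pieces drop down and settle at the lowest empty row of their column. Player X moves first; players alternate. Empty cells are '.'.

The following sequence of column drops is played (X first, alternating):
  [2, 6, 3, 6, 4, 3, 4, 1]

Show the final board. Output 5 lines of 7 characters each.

Move 1: X drops in col 2, lands at row 4
Move 2: O drops in col 6, lands at row 4
Move 3: X drops in col 3, lands at row 4
Move 4: O drops in col 6, lands at row 3
Move 5: X drops in col 4, lands at row 4
Move 6: O drops in col 3, lands at row 3
Move 7: X drops in col 4, lands at row 3
Move 8: O drops in col 1, lands at row 4

Answer: .......
.......
.......
...OX.O
.OXXX.O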